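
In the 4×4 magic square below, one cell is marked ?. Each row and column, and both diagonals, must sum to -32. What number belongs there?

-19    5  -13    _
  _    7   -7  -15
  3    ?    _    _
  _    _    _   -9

-21

The remaining cell in row 1 is (1,4) = -32 − (-27) = -5.
From row 2, -32 − (7 + (-7) + (-15)) gives (2,1) = -17.
Column 1 must total -32; the given cells sum to -33, so (4,1) = 1.
From column 4, -32 − (-5 + (-15) + (-9)) gives (3,4) = -3.
Main diagonal: -19 + 7 + (-9) + ? = -32, so (3,3) = -11.
Using anti-diagonal: -5 + (-7) + 1 + ? → (3,2) = -32 − (-11) = -21.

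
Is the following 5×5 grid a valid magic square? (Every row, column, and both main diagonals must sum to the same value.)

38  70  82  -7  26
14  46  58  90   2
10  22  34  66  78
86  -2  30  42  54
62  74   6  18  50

Row 1: 38 + 70 + 82 + (-7) + 26 = 209.
Row 2: 14 + 46 + 58 + 90 + 2 = 210.
Row 3: 10 + 22 + 34 + 66 + 78 = 210.
Row 4: 86 + (-2) + 30 + 42 + 54 = 210.
Row 5: 62 + 74 + 6 + 18 + 50 = 210.
Column 1: 38 + 14 + 10 + 86 + 62 = 210.
Column 2: 70 + 46 + 22 + (-2) + 74 = 210.
Column 3: 82 + 58 + 34 + 30 + 6 = 210.
Column 4: -7 + 90 + 66 + 42 + 18 = 209.
Column 5: 26 + 2 + 78 + 54 + 50 = 210.
Main diagonal: 38 + 46 + 34 + 42 + 50 = 210.
Anti-diagonal: 26 + 90 + 34 + (-2) + 62 = 210.

No — column 4 sums to 209 but row 3 sums to 210.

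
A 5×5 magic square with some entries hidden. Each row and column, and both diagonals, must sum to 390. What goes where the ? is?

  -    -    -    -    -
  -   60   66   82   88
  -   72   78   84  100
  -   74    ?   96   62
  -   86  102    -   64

Using row 2: 60 + 66 + 82 + 88 + ? → (2,1) = 390 − 296 = 94.
Using row 3: 72 + 78 + 84 + 100 + ? → (3,1) = 390 − 334 = 56.
Column 2 must total 390; the given cells sum to 292, so (1,2) = 98.
Column 5 must total 390; the given cells sum to 314, so (1,5) = 76.
Main diagonal needs 390; the known cells sum to 298, so (1,1) = 92.
Using anti-diagonal: 76 + 82 + 78 + 74 + ? → (5,1) = 390 − 310 = 80.
Using row 5: 80 + 86 + 102 + 64 + ? → (5,4) = 390 − 332 = 58.
Using column 1: 92 + 94 + 56 + 80 + ? → (4,1) = 390 − 322 = 68.
Column 4 must total 390; the given cells sum to 320, so (1,4) = 70.
Row 1: 92 + 98 + 70 + 76 + ? = 390, so (1,3) = 54.
From row 4, 390 − (68 + 74 + 96 + 62) gives (4,3) = 90.

90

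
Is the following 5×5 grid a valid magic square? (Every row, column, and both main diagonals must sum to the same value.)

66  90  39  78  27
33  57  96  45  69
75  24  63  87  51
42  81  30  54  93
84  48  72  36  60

Row 1: 66 + 90 + 39 + 78 + 27 = 300.
Row 2: 33 + 57 + 96 + 45 + 69 = 300.
Row 3: 75 + 24 + 63 + 87 + 51 = 300.
Row 4: 42 + 81 + 30 + 54 + 93 = 300.
Row 5: 84 + 48 + 72 + 36 + 60 = 300.
Column 1: 66 + 33 + 75 + 42 + 84 = 300.
Column 2: 90 + 57 + 24 + 81 + 48 = 300.
Column 3: 39 + 96 + 63 + 30 + 72 = 300.
Column 4: 78 + 45 + 87 + 54 + 36 = 300.
Column 5: 27 + 69 + 51 + 93 + 60 = 300.
Main diagonal: 66 + 57 + 63 + 54 + 60 = 300.
Anti-diagonal: 27 + 45 + 63 + 81 + 84 = 300.
All lines sum to 300.

Yes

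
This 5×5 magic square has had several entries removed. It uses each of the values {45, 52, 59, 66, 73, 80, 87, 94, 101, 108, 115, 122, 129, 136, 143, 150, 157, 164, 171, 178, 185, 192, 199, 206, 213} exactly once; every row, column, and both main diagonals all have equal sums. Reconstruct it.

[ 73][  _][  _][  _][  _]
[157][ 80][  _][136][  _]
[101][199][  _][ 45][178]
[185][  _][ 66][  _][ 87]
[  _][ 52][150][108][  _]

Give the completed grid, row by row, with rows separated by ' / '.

The 25 entries sum to 3225, so each line sums to 3225/5 = 645.
Row 3 needs 645; the known cells sum to 523, so (3,3) = 122.
From column 1, 645 − (73 + 157 + 101 + 185) gives (5,1) = 129.
From row 5, 645 − (129 + 52 + 150 + 108) gives (5,5) = 206.
Using main diagonal: 73 + 80 + 122 + 206 + ? → (4,4) = 645 − 481 = 164.
The remaining cell in row 4 is (4,2) = 645 − 502 = 143.
From column 2, 645 − (80 + 199 + 143 + 52) gives (1,2) = 171.
From column 4, 645 − (136 + 45 + 164 + 108) gives (1,4) = 192.
Anti-diagonal must total 645; the given cells sum to 530, so (1,5) = 115.
The remaining cell in row 1 is (1,3) = 645 − 551 = 94.
Column 3 needs 645; the known cells sum to 432, so (2,3) = 213.
Using column 5: 115 + 178 + 87 + 206 + ? → (2,5) = 645 − 586 = 59.

73 171 94 192 115 / 157 80 213 136 59 / 101 199 122 45 178 / 185 143 66 164 87 / 129 52 150 108 206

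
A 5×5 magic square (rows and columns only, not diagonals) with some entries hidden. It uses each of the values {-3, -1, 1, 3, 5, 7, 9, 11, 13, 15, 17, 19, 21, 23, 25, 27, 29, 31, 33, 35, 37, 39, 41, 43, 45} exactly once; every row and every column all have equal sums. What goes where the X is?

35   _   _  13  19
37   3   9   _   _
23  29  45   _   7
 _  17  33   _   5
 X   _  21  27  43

-1

The 25 entries sum to 525, so each line sums to 525/5 = 105.
From row 3, 105 − (23 + 29 + 45 + 7) gives (3,4) = 1.
The remaining cell in column 3 is (1,3) = 105 − 108 = -3.
Using column 5: 19 + 7 + 5 + 43 + ? → (2,5) = 105 − 74 = 31.
The remaining cell in row 1 is (1,2) = 105 − 64 = 41.
Using row 2: 37 + 3 + 9 + 31 + ? → (2,4) = 105 − 80 = 25.
Column 2: 41 + 3 + 29 + 17 + ? = 105, so (5,2) = 15.
Column 4: 13 + 25 + 1 + 27 + ? = 105, so (4,4) = 39.
The remaining cell in row 4 is (4,1) = 105 − 94 = 11.
The remaining cell in row 5 is (5,1) = 105 − 106 = -1.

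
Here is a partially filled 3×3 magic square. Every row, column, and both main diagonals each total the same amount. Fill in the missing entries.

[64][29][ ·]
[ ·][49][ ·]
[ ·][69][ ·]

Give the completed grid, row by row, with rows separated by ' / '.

Column 2 is already complete: 29 + 49 + 69 = 147, so that is the magic constant.
Row 1 must total 147; the given cells sum to 93, so (1,3) = 54.
The remaining cell in main diagonal is (3,3) = 147 − 113 = 34.
From anti-diagonal, 147 − (54 + 49) gives (3,1) = 44.
Column 1: 64 + 44 + ? = 147, so (2,1) = 39.
Column 3: 54 + 34 + ? = 147, so (2,3) = 59.

64 29 54 / 39 49 59 / 44 69 34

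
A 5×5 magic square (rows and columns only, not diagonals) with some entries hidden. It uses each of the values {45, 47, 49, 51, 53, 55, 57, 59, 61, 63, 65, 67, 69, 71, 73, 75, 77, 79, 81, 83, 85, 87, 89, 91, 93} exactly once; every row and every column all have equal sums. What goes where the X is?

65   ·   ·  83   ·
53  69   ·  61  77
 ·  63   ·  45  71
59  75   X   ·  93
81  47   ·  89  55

The 25 entries sum to 1725, so each line sums to 1725/5 = 345.
From row 2, 345 − (53 + 69 + 61 + 77) gives (2,3) = 85.
Row 5 must total 345; the given cells sum to 272, so (5,3) = 73.
Column 1: 65 + 53 + 59 + 81 + ? = 345, so (3,1) = 87.
From column 2, 345 − (69 + 63 + 75 + 47) gives (1,2) = 91.
Column 4 must total 345; the given cells sum to 278, so (4,4) = 67.
Column 5 must total 345; the given cells sum to 296, so (1,5) = 49.
Row 1: 65 + 91 + 83 + 49 + ? = 345, so (1,3) = 57.
The remaining cell in row 3 is (3,3) = 345 − 266 = 79.
Row 4 must total 345; the given cells sum to 294, so (4,3) = 51.

51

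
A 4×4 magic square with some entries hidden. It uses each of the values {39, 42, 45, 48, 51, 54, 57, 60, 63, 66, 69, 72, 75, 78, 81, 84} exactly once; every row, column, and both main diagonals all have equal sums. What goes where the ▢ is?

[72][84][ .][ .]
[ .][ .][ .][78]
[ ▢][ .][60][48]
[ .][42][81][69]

The 16 entries sum to 984, so each line sums to 984/4 = 246.
Using row 4: 42 + 81 + 69 + ? → (4,1) = 246 − 192 = 54.
The remaining cell in column 4 is (1,4) = 246 − 195 = 51.
From main diagonal, 246 − (72 + 60 + 69) gives (2,2) = 45.
Row 1: 72 + 84 + 51 + ? = 246, so (1,3) = 39.
Column 2 needs 246; the known cells sum to 171, so (3,2) = 75.
Using column 3: 39 + 60 + 81 + ? → (2,3) = 246 − 180 = 66.
Row 2 must total 246; the given cells sum to 189, so (2,1) = 57.
The remaining cell in row 3 is (3,1) = 246 − 183 = 63.

63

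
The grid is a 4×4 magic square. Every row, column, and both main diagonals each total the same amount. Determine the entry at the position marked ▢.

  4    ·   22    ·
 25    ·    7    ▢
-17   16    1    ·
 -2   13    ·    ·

-8

Column 1 is complete and sums to 10; that is the magic constant.
Using row 3: -17 + 16 + 1 + ? → (3,4) = 10 − 0 = 10.
Column 3 needs 10; the known cells sum to 30, so (4,3) = -20.
From anti-diagonal, 10 − (7 + 16 + (-2)) gives (1,4) = -11.
The remaining cell in row 1 is (1,2) = 10 − 15 = -5.
The remaining cell in row 4 is (4,4) = 10 − (-9) = 19.
Using column 2: -5 + 16 + 13 + ? → (2,2) = 10 − 24 = -14.
Using column 4: -11 + 10 + 19 + ? → (2,4) = 10 − 18 = -8.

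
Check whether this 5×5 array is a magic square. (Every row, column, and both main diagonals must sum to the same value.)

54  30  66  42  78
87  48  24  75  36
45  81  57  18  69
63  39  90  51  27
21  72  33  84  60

Yes

Row 1: 54 + 30 + 66 + 42 + 78 = 270.
Row 2: 87 + 48 + 24 + 75 + 36 = 270.
Row 3: 45 + 81 + 57 + 18 + 69 = 270.
Row 4: 63 + 39 + 90 + 51 + 27 = 270.
Row 5: 21 + 72 + 33 + 84 + 60 = 270.
Column 1: 54 + 87 + 45 + 63 + 21 = 270.
Column 2: 30 + 48 + 81 + 39 + 72 = 270.
Column 3: 66 + 24 + 57 + 90 + 33 = 270.
Column 4: 42 + 75 + 18 + 51 + 84 = 270.
Column 5: 78 + 36 + 69 + 27 + 60 = 270.
Main diagonal: 54 + 48 + 57 + 51 + 60 = 270.
Anti-diagonal: 78 + 75 + 57 + 39 + 21 = 270.
All lines sum to 270.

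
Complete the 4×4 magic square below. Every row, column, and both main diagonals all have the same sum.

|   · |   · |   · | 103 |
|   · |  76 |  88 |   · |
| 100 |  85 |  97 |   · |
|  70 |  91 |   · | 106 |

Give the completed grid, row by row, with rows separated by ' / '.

67 94 82 103 / 109 76 88 73 / 100 85 97 64 / 70 91 79 106

Anti-diagonal is already complete: 103 + 88 + 85 + 70 = 346, so that is the magic constant.
The remaining cell in row 3 is (3,4) = 346 − 282 = 64.
The remaining cell in row 4 is (4,3) = 346 − 267 = 79.
Column 2: 76 + 85 + 91 + ? = 346, so (1,2) = 94.
Column 3 needs 346; the known cells sum to 264, so (1,3) = 82.
Column 4 needs 346; the known cells sum to 273, so (2,4) = 73.
Using main diagonal: 76 + 97 + 106 + ? → (1,1) = 346 − 279 = 67.
Using row 2: 76 + 88 + 73 + ? → (2,1) = 346 − 237 = 109.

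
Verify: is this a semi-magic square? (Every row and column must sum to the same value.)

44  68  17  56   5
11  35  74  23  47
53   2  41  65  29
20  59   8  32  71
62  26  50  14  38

Yes

Row 1: 44 + 68 + 17 + 56 + 5 = 190.
Row 2: 11 + 35 + 74 + 23 + 47 = 190.
Row 3: 53 + 2 + 41 + 65 + 29 = 190.
Row 4: 20 + 59 + 8 + 32 + 71 = 190.
Row 5: 62 + 26 + 50 + 14 + 38 = 190.
Column 1: 44 + 11 + 53 + 20 + 62 = 190.
Column 2: 68 + 35 + 2 + 59 + 26 = 190.
Column 3: 17 + 74 + 41 + 8 + 50 = 190.
Column 4: 56 + 23 + 65 + 32 + 14 = 190.
Column 5: 5 + 47 + 29 + 71 + 38 = 190.
All lines sum to 190.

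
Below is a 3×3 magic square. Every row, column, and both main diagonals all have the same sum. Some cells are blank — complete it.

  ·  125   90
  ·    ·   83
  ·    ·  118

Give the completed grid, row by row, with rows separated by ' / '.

76 125 90 / 111 97 83 / 104 69 118

Column 3 is already complete: 90 + 83 + 118 = 291, so that is the magic constant.
Using row 1: 125 + 90 + ? → (1,1) = 291 − 215 = 76.
Main diagonal needs 291; the known cells sum to 194, so (2,2) = 97.
Using anti-diagonal: 90 + 97 + ? → (3,1) = 291 − 187 = 104.
From row 2, 291 − (97 + 83) gives (2,1) = 111.
The remaining cell in row 3 is (3,2) = 291 − 222 = 69.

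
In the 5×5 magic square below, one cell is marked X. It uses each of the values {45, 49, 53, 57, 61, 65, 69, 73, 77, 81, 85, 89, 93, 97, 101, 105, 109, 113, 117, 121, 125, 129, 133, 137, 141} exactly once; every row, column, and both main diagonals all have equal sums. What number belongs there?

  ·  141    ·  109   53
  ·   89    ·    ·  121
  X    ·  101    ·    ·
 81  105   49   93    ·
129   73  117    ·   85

The 25 entries sum to 2325, so each line sums to 2325/5 = 465.
Row 4 needs 465; the known cells sum to 328, so (4,5) = 137.
From row 5, 465 − (129 + 73 + 117 + 85) gives (5,4) = 61.
Column 2 must total 465; the given cells sum to 408, so (3,2) = 57.
Column 5: 53 + 121 + 137 + 85 + ? = 465, so (3,5) = 69.
Main diagonal: 89 + 101 + 93 + 85 + ? = 465, so (1,1) = 97.
Anti-diagonal: 53 + 101 + 105 + 129 + ? = 465, so (2,4) = 77.
Using row 1: 97 + 141 + 109 + 53 + ? → (1,3) = 465 − 400 = 65.
The remaining cell in column 3 is (2,3) = 465 − 332 = 133.
Column 4 must total 465; the given cells sum to 340, so (3,4) = 125.
Row 2: 89 + 133 + 77 + 121 + ? = 465, so (2,1) = 45.
Row 3 must total 465; the given cells sum to 352, so (3,1) = 113.

113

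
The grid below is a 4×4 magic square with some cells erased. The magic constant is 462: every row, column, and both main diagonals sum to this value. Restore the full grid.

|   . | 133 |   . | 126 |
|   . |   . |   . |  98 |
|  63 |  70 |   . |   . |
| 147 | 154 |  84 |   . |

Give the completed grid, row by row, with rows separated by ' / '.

The remaining cell in row 4 is (4,4) = 462 − 385 = 77.
From column 2, 462 − (133 + 70 + 154) gives (2,2) = 105.
Column 4 needs 462; the known cells sum to 301, so (3,4) = 161.
Anti-diagonal: 126 + 70 + 147 + ? = 462, so (2,3) = 119.
The remaining cell in row 2 is (2,1) = 462 − 322 = 140.
The remaining cell in row 3 is (3,3) = 462 − 294 = 168.
From column 1, 462 − (140 + 63 + 147) gives (1,1) = 112.
The remaining cell in column 3 is (1,3) = 462 − 371 = 91.

112 133 91 126 / 140 105 119 98 / 63 70 168 161 / 147 154 84 77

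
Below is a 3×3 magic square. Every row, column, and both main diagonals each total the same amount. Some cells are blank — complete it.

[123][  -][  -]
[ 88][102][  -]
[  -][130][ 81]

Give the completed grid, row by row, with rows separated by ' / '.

123 74 109 / 88 102 116 / 95 130 81

Main diagonal is already complete: 123 + 102 + 81 = 306, so that is the magic constant.
Row 2: 88 + 102 + ? = 306, so (2,3) = 116.
Row 3 must total 306; the given cells sum to 211, so (3,1) = 95.
From column 2, 306 − (102 + 130) gives (1,2) = 74.
Using column 3: 116 + 81 + ? → (1,3) = 306 − 197 = 109.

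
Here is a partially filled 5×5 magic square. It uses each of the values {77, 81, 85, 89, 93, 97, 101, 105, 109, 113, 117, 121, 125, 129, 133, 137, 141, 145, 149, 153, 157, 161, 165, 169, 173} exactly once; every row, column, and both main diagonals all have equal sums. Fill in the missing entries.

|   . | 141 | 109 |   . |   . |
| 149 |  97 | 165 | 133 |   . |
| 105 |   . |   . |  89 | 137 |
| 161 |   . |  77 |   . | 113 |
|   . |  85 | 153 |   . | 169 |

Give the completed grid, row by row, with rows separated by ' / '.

The 25 entries sum to 3125, so each line sums to 3125/5 = 625.
Using row 2: 149 + 97 + 165 + 133 + ? → (2,5) = 625 − 544 = 81.
The remaining cell in column 3 is (3,3) = 625 − 504 = 121.
Column 5 must total 625; the given cells sum to 500, so (1,5) = 125.
Using row 3: 105 + 121 + 89 + 137 + ? → (3,2) = 625 − 452 = 173.
Using column 2: 141 + 97 + 173 + 85 + ? → (4,2) = 625 − 496 = 129.
Anti-diagonal must total 625; the given cells sum to 508, so (5,1) = 117.
Row 4 needs 625; the known cells sum to 480, so (4,4) = 145.
Row 5 must total 625; the given cells sum to 524, so (5,4) = 101.
Column 1 needs 625; the known cells sum to 532, so (1,1) = 93.
Column 4 needs 625; the known cells sum to 468, so (1,4) = 157.

93 141 109 157 125 / 149 97 165 133 81 / 105 173 121 89 137 / 161 129 77 145 113 / 117 85 153 101 169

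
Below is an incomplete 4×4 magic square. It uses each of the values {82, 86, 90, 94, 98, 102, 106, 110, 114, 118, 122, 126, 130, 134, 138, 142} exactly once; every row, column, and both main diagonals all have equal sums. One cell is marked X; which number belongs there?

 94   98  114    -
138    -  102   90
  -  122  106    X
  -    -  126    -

The 16 entries sum to 1792, so each line sums to 1792/4 = 448.
Row 1 must total 448; the given cells sum to 306, so (1,4) = 142.
Row 2: 138 + 102 + 90 + ? = 448, so (2,2) = 118.
Column 2 needs 448; the known cells sum to 338, so (4,2) = 110.
The remaining cell in main diagonal is (4,4) = 448 − 318 = 130.
From anti-diagonal, 448 − (142 + 102 + 122) gives (4,1) = 82.
From column 1, 448 − (94 + 138 + 82) gives (3,1) = 134.
Column 4 needs 448; the known cells sum to 362, so (3,4) = 86.

86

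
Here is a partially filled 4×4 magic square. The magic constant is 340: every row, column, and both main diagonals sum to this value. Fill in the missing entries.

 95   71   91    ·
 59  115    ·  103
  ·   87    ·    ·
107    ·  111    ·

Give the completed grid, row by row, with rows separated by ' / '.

Row 1: 95 + 71 + 91 + ? = 340, so (1,4) = 83.
From row 2, 340 − (59 + 115 + 103) gives (2,3) = 63.
Column 1 must total 340; the given cells sum to 261, so (3,1) = 79.
Column 2: 71 + 115 + 87 + ? = 340, so (4,2) = 67.
The remaining cell in column 3 is (3,3) = 340 − 265 = 75.
Main diagonal needs 340; the known cells sum to 285, so (4,4) = 55.
Row 3 must total 340; the given cells sum to 241, so (3,4) = 99.

95 71 91 83 / 59 115 63 103 / 79 87 75 99 / 107 67 111 55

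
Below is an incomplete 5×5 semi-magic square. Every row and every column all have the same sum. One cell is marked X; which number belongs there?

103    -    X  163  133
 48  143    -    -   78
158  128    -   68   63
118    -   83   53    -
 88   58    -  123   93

Column 1 is complete and sums to 515; that is the magic constant.
Row 3: 158 + 128 + 68 + 63 + ? = 515, so (3,3) = 98.
Row 5: 88 + 58 + 123 + 93 + ? = 515, so (5,3) = 153.
Column 4 must total 515; the given cells sum to 407, so (2,4) = 108.
Column 5 needs 515; the known cells sum to 367, so (4,5) = 148.
From row 2, 515 − (48 + 143 + 108 + 78) gives (2,3) = 138.
The remaining cell in row 4 is (4,2) = 515 − 402 = 113.
Column 2 needs 515; the known cells sum to 442, so (1,2) = 73.
Using column 3: 138 + 98 + 83 + 153 + ? → (1,3) = 515 − 472 = 43.

43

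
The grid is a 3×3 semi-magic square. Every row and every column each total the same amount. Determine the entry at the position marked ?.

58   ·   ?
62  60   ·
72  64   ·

Column 1 is complete and sums to 192; that is the magic constant.
Row 2: 62 + 60 + ? = 192, so (2,3) = 70.
From row 3, 192 − (72 + 64) gives (3,3) = 56.
Column 2 needs 192; the known cells sum to 124, so (1,2) = 68.
Using column 3: 70 + 56 + ? → (1,3) = 192 − 126 = 66.

66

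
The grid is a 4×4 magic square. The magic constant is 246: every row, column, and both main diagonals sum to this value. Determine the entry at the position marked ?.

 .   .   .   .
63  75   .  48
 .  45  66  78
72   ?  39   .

Using row 2: 63 + 75 + 48 + ? → (2,3) = 246 − 186 = 60.
Using row 3: 45 + 66 + 78 + ? → (3,1) = 246 − 189 = 57.
The remaining cell in column 1 is (1,1) = 246 − 192 = 54.
The remaining cell in column 3 is (1,3) = 246 − 165 = 81.
Main diagonal needs 246; the known cells sum to 195, so (4,4) = 51.
Using anti-diagonal: 60 + 45 + 72 + ? → (1,4) = 246 − 177 = 69.
Row 1 needs 246; the known cells sum to 204, so (1,2) = 42.
Using row 4: 72 + 39 + 51 + ? → (4,2) = 246 − 162 = 84.

84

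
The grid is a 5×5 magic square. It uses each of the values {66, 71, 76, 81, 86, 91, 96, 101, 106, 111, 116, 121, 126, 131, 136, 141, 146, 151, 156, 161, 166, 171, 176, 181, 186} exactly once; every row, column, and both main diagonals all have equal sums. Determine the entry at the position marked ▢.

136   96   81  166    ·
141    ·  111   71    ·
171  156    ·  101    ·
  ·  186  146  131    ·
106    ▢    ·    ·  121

66

The 25 entries sum to 3150, so each line sums to 3150/5 = 630.
From row 1, 630 − (136 + 96 + 81 + 166) gives (1,5) = 151.
Using column 1: 136 + 141 + 171 + 106 + ? → (4,1) = 630 − 554 = 76.
The remaining cell in column 4 is (5,4) = 630 − 469 = 161.
Anti-diagonal must total 630; the given cells sum to 514, so (3,3) = 116.
Row 3 needs 630; the known cells sum to 544, so (3,5) = 86.
The remaining cell in row 4 is (4,5) = 630 − 539 = 91.
The remaining cell in column 3 is (5,3) = 630 − 454 = 176.
Column 5: 151 + 86 + 91 + 121 + ? = 630, so (2,5) = 181.
Main diagonal needs 630; the known cells sum to 504, so (2,2) = 126.
Row 5: 106 + 176 + 161 + 121 + ? = 630, so (5,2) = 66.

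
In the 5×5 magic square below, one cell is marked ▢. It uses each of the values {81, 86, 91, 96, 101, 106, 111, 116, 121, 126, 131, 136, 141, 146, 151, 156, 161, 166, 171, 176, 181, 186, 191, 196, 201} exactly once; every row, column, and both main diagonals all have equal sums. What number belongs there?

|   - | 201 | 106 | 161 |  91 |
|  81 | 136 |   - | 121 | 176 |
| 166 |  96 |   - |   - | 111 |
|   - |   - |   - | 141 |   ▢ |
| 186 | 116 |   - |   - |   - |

196

The 25 entries sum to 3525, so each line sums to 3525/5 = 705.
Using row 1: 201 + 106 + 161 + 91 + ? → (1,1) = 705 − 559 = 146.
Using row 2: 81 + 136 + 121 + 176 + ? → (2,3) = 705 − 514 = 191.
The remaining cell in column 1 is (4,1) = 705 − 579 = 126.
Column 2 needs 705; the known cells sum to 549, so (4,2) = 156.
Anti-diagonal: 91 + 121 + 156 + 186 + ? = 705, so (3,3) = 151.
Row 3 needs 705; the known cells sum to 524, so (3,4) = 181.
Using column 4: 161 + 121 + 181 + 141 + ? → (5,4) = 705 − 604 = 101.
From main diagonal, 705 − (146 + 136 + 151 + 141) gives (5,5) = 131.
Row 5: 186 + 116 + 101 + 131 + ? = 705, so (5,3) = 171.
Column 3 must total 705; the given cells sum to 619, so (4,3) = 86.
Column 5: 91 + 176 + 111 + 131 + ? = 705, so (4,5) = 196.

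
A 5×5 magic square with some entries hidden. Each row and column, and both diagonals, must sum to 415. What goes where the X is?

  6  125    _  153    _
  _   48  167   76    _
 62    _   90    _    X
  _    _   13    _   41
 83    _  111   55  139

Row 5 must total 415; the given cells sum to 388, so (5,2) = 27.
Column 3: 167 + 90 + 13 + 111 + ? = 415, so (1,3) = 34.
Using main diagonal: 6 + 48 + 90 + 139 + ? → (4,4) = 415 − 283 = 132.
Using row 1: 6 + 125 + 34 + 153 + ? → (1,5) = 415 − 318 = 97.
From column 4, 415 − (153 + 76 + 132 + 55) gives (3,4) = -1.
Anti-diagonal: 97 + 76 + 90 + 83 + ? = 415, so (4,2) = 69.
Row 4 must total 415; the given cells sum to 255, so (4,1) = 160.
Using column 1: 6 + 62 + 160 + 83 + ? → (2,1) = 415 − 311 = 104.
Column 2 must total 415; the given cells sum to 269, so (3,2) = 146.
The remaining cell in row 2 is (2,5) = 415 − 395 = 20.
Using row 3: 62 + 146 + 90 + (-1) + ? → (3,5) = 415 − 297 = 118.

118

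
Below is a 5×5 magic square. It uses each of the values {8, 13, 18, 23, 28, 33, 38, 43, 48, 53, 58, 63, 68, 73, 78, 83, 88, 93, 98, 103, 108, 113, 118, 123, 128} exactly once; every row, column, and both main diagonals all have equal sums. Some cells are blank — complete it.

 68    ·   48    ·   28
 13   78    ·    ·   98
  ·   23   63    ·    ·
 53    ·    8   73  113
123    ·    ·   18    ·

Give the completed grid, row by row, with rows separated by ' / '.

68 108 48 88 28 / 13 78 118 33 98 / 83 23 63 128 43 / 53 93 8 73 113 / 123 38 103 18 58

The 25 entries sum to 1700, so each line sums to 1700/5 = 340.
Row 4 must total 340; the given cells sum to 247, so (4,2) = 93.
Column 1: 68 + 13 + 53 + 123 + ? = 340, so (3,1) = 83.
The remaining cell in main diagonal is (5,5) = 340 − 282 = 58.
The remaining cell in anti-diagonal is (2,4) = 340 − 307 = 33.
The remaining cell in row 2 is (2,3) = 340 − 222 = 118.
Using column 3: 48 + 118 + 63 + 8 + ? → (5,3) = 340 − 237 = 103.
Column 5 needs 340; the known cells sum to 297, so (3,5) = 43.
Using row 3: 83 + 23 + 63 + 43 + ? → (3,4) = 340 − 212 = 128.
Row 5 must total 340; the given cells sum to 302, so (5,2) = 38.
Using column 2: 78 + 23 + 93 + 38 + ? → (1,2) = 340 − 232 = 108.
Using column 4: 33 + 128 + 73 + 18 + ? → (1,4) = 340 − 252 = 88.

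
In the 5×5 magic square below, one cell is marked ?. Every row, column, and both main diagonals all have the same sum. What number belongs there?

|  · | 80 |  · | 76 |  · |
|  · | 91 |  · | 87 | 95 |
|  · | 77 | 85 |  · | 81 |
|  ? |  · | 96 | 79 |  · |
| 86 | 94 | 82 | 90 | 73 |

75

Row 5 is complete and sums to 425; that is the magic constant.
The remaining cell in column 2 is (4,2) = 425 − 342 = 83.
From column 4, 425 − (76 + 87 + 79 + 90) gives (3,4) = 93.
Main diagonal: 91 + 85 + 79 + 73 + ? = 425, so (1,1) = 97.
The remaining cell in anti-diagonal is (1,5) = 425 − 341 = 84.
Using row 1: 97 + 80 + 76 + 84 + ? → (1,3) = 425 − 337 = 88.
Row 3 needs 425; the known cells sum to 336, so (3,1) = 89.
Using column 3: 88 + 85 + 96 + 82 + ? → (2,3) = 425 − 351 = 74.
The remaining cell in column 5 is (4,5) = 425 − 333 = 92.
The remaining cell in row 2 is (2,1) = 425 − 347 = 78.
Row 4: 83 + 96 + 79 + 92 + ? = 425, so (4,1) = 75.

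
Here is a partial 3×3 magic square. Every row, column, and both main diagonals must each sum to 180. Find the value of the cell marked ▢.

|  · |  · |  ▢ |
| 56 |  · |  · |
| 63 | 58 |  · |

Row 3 must total 180; the given cells sum to 121, so (3,3) = 59.
From column 1, 180 − (56 + 63) gives (1,1) = 61.
Main diagonal needs 180; the known cells sum to 120, so (2,2) = 60.
Anti-diagonal: 60 + 63 + ? = 180, so (1,3) = 57.

57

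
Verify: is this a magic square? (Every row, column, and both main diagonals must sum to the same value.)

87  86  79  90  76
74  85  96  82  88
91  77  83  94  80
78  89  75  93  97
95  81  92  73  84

No — main diagonal sums to 432 but column 5 sums to 425.

Row 1: 87 + 86 + 79 + 90 + 76 = 418.
Row 2: 74 + 85 + 96 + 82 + 88 = 425.
Row 3: 91 + 77 + 83 + 94 + 80 = 425.
Row 4: 78 + 89 + 75 + 93 + 97 = 432.
Row 5: 95 + 81 + 92 + 73 + 84 = 425.
Column 1: 87 + 74 + 91 + 78 + 95 = 425.
Column 2: 86 + 85 + 77 + 89 + 81 = 418.
Column 3: 79 + 96 + 83 + 75 + 92 = 425.
Column 4: 90 + 82 + 94 + 93 + 73 = 432.
Column 5: 76 + 88 + 80 + 97 + 84 = 425.
Main diagonal: 87 + 85 + 83 + 93 + 84 = 432.
Anti-diagonal: 76 + 82 + 83 + 89 + 95 = 425.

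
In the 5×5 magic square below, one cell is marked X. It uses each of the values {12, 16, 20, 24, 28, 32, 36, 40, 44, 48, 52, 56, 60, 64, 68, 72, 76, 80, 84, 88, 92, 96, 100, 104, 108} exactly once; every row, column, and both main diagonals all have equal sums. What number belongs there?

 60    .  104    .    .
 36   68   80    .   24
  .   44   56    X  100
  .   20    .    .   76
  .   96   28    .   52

88

The 25 entries sum to 1500, so each line sums to 1500/5 = 300.
Row 2 needs 300; the known cells sum to 208, so (2,4) = 92.
Column 2: 68 + 44 + 20 + 96 + ? = 300, so (1,2) = 72.
The remaining cell in column 3 is (4,3) = 300 − 268 = 32.
Column 5 needs 300; the known cells sum to 252, so (1,5) = 48.
Using main diagonal: 60 + 68 + 56 + 52 + ? → (4,4) = 300 − 236 = 64.
Anti-diagonal must total 300; the given cells sum to 216, so (5,1) = 84.
Row 1: 60 + 72 + 104 + 48 + ? = 300, so (1,4) = 16.
From row 4, 300 − (20 + 32 + 64 + 76) gives (4,1) = 108.
The remaining cell in row 5 is (5,4) = 300 − 260 = 40.
From column 1, 300 − (60 + 36 + 108 + 84) gives (3,1) = 12.
From column 4, 300 − (16 + 92 + 64 + 40) gives (3,4) = 88.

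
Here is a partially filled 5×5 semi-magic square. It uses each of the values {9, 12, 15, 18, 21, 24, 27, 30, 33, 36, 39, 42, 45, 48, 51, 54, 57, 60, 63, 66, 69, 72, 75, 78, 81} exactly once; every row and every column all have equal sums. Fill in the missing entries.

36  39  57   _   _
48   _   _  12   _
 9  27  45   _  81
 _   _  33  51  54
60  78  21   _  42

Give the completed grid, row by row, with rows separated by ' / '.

The 25 entries sum to 1125, so each line sums to 1125/5 = 225.
The remaining cell in row 3 is (3,4) = 225 − 162 = 63.
Row 5: 60 + 78 + 21 + 42 + ? = 225, so (5,4) = 24.
Using column 1: 36 + 48 + 9 + 60 + ? → (4,1) = 225 − 153 = 72.
Using column 3: 57 + 45 + 33 + 21 + ? → (2,3) = 225 − 156 = 69.
The remaining cell in column 4 is (1,4) = 225 − 150 = 75.
The remaining cell in row 1 is (1,5) = 225 − 207 = 18.
Row 4: 72 + 33 + 51 + 54 + ? = 225, so (4,2) = 15.
Using column 2: 39 + 27 + 15 + 78 + ? → (2,2) = 225 − 159 = 66.
From column 5, 225 − (18 + 81 + 54 + 42) gives (2,5) = 30.

36 39 57 75 18 / 48 66 69 12 30 / 9 27 45 63 81 / 72 15 33 51 54 / 60 78 21 24 42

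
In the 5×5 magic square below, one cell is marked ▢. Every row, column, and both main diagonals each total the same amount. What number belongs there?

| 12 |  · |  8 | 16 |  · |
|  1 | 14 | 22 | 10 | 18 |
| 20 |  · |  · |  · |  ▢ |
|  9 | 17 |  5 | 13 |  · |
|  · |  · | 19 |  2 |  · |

Row 2 is complete and sums to 65; that is the magic constant.
Row 4: 9 + 17 + 5 + 13 + ? = 65, so (4,5) = 21.
The remaining cell in column 1 is (5,1) = 65 − 42 = 23.
Column 3 needs 65; the known cells sum to 54, so (3,3) = 11.
Column 4 must total 65; the given cells sum to 41, so (3,4) = 24.
The remaining cell in main diagonal is (5,5) = 65 − 50 = 15.
Anti-diagonal must total 65; the given cells sum to 61, so (1,5) = 4.
Row 1 must total 65; the given cells sum to 40, so (1,2) = 25.
Using row 5: 23 + 19 + 2 + 15 + ? → (5,2) = 65 − 59 = 6.
Column 2 needs 65; the known cells sum to 62, so (3,2) = 3.
Column 5 needs 65; the known cells sum to 58, so (3,5) = 7.

7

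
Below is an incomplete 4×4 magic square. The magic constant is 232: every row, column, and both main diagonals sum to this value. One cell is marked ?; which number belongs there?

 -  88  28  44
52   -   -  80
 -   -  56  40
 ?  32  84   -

Row 1 needs 232; the known cells sum to 160, so (1,1) = 72.
The remaining cell in column 3 is (2,3) = 232 − 168 = 64.
From column 4, 232 − (44 + 80 + 40) gives (4,4) = 68.
Main diagonal: 72 + 56 + 68 + ? = 232, so (2,2) = 36.
Row 4: 32 + 84 + 68 + ? = 232, so (4,1) = 48.

48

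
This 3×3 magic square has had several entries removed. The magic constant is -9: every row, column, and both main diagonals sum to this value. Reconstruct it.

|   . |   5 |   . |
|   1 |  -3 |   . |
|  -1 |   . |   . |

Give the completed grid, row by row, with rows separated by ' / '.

-9 5 -5 / 1 -3 -7 / -1 -11 3

Row 2: 1 + (-3) + ? = -9, so (2,3) = -7.
From column 1, -9 − (1 + (-1)) gives (1,1) = -9.
The remaining cell in column 2 is (3,2) = -9 − 2 = -11.
Main diagonal: -9 + (-3) + ? = -9, so (3,3) = 3.
Anti-diagonal: -3 + (-1) + ? = -9, so (1,3) = -5.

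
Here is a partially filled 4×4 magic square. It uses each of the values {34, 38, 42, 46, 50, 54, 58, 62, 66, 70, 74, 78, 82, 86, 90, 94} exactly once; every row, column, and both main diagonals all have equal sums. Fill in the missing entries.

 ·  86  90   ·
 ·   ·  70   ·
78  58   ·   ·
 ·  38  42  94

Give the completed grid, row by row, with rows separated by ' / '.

34 86 90 46 / 62 74 70 50 / 78 58 54 66 / 82 38 42 94

The 16 entries sum to 1024, so each line sums to 1024/4 = 256.
Using row 4: 38 + 42 + 94 + ? → (4,1) = 256 − 174 = 82.
Column 2: 86 + 58 + 38 + ? = 256, so (2,2) = 74.
Column 3 needs 256; the known cells sum to 202, so (3,3) = 54.
The remaining cell in main diagonal is (1,1) = 256 − 222 = 34.
The remaining cell in anti-diagonal is (1,4) = 256 − 210 = 46.
Using row 3: 78 + 58 + 54 + ? → (3,4) = 256 − 190 = 66.
Column 1 needs 256; the known cells sum to 194, so (2,1) = 62.
Column 4 needs 256; the known cells sum to 206, so (2,4) = 50.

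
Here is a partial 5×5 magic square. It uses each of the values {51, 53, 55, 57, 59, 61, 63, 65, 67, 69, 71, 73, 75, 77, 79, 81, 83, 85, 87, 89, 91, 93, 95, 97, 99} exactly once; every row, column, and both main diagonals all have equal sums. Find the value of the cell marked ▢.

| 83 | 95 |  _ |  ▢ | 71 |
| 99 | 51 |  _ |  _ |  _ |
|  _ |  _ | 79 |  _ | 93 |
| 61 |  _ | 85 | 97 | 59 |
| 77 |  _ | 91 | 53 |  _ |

The 25 entries sum to 1875, so each line sums to 1875/5 = 375.
Using row 4: 61 + 85 + 97 + 59 + ? → (4,2) = 375 − 302 = 73.
Column 1: 83 + 99 + 61 + 77 + ? = 375, so (3,1) = 55.
Using main diagonal: 83 + 51 + 79 + 97 + ? → (5,5) = 375 − 310 = 65.
Anti-diagonal must total 375; the given cells sum to 300, so (2,4) = 75.
Row 5: 77 + 91 + 53 + 65 + ? = 375, so (5,2) = 89.
Using column 2: 95 + 51 + 73 + 89 + ? → (3,2) = 375 − 308 = 67.
Column 5: 71 + 93 + 59 + 65 + ? = 375, so (2,5) = 87.
Row 2 needs 375; the known cells sum to 312, so (2,3) = 63.
The remaining cell in row 3 is (3,4) = 375 − 294 = 81.
Column 3 needs 375; the known cells sum to 318, so (1,3) = 57.
Column 4: 75 + 81 + 97 + 53 + ? = 375, so (1,4) = 69.

69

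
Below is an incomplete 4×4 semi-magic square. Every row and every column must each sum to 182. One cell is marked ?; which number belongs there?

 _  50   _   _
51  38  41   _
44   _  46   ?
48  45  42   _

Using row 2: 51 + 38 + 41 + ? → (2,4) = 182 − 130 = 52.
Row 4 must total 182; the given cells sum to 135, so (4,4) = 47.
Column 1 needs 182; the known cells sum to 143, so (1,1) = 39.
Column 2: 50 + 38 + 45 + ? = 182, so (3,2) = 49.
Column 3 needs 182; the known cells sum to 129, so (1,3) = 53.
Row 1: 39 + 50 + 53 + ? = 182, so (1,4) = 40.
The remaining cell in row 3 is (3,4) = 182 − 139 = 43.

43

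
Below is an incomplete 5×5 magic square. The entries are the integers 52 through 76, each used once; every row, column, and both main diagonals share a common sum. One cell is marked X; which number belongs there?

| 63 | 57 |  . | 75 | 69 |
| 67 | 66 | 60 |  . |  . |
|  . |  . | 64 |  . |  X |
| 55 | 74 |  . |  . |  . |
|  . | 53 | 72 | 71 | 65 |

52

The entries are 52 through 76, which sum to 1600, so each line sums to 1600/5 = 320.
The remaining cell in row 1 is (1,3) = 320 − 264 = 56.
From row 5, 320 − (53 + 72 + 71 + 65) gives (5,1) = 59.
Column 1 needs 320; the known cells sum to 244, so (3,1) = 76.
Column 2 needs 320; the known cells sum to 250, so (3,2) = 70.
Using column 3: 56 + 60 + 64 + 72 + ? → (4,3) = 320 − 252 = 68.
Using main diagonal: 63 + 66 + 64 + 65 + ? → (4,4) = 320 − 258 = 62.
From anti-diagonal, 320 − (69 + 64 + 74 + 59) gives (2,4) = 54.
Row 2: 67 + 66 + 60 + 54 + ? = 320, so (2,5) = 73.
Row 4 must total 320; the given cells sum to 259, so (4,5) = 61.
Column 4 must total 320; the given cells sum to 262, so (3,4) = 58.
Column 5 must total 320; the given cells sum to 268, so (3,5) = 52.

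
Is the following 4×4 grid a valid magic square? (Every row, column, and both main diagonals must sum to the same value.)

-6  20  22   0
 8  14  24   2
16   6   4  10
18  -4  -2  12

No — row 4 sums to 24 but row 1 sums to 36.

Row 1: -6 + 20 + 22 + 0 = 36.
Row 2: 8 + 14 + 24 + 2 = 48.
Row 3: 16 + 6 + 4 + 10 = 36.
Row 4: 18 + (-4) + (-2) + 12 = 24.
Column 1: -6 + 8 + 16 + 18 = 36.
Column 2: 20 + 14 + 6 + (-4) = 36.
Column 3: 22 + 24 + 4 + (-2) = 48.
Column 4: 0 + 2 + 10 + 12 = 24.
Main diagonal: -6 + 14 + 4 + 12 = 24.
Anti-diagonal: 0 + 24 + 6 + 18 = 48.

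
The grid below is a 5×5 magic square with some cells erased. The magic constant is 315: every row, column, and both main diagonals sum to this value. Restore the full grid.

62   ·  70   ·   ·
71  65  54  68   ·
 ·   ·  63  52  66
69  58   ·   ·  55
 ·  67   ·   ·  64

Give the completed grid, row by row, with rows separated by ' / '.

The remaining cell in row 2 is (2,5) = 315 − 258 = 57.
The remaining cell in column 5 is (1,5) = 315 − 242 = 73.
The remaining cell in main diagonal is (4,4) = 315 − 254 = 61.
The remaining cell in anti-diagonal is (5,1) = 315 − 262 = 53.
Row 4 needs 315; the known cells sum to 243, so (4,3) = 72.
Column 1 must total 315; the given cells sum to 255, so (3,1) = 60.
Column 3 needs 315; the known cells sum to 259, so (5,3) = 56.
Row 3 must total 315; the given cells sum to 241, so (3,2) = 74.
Row 5 needs 315; the known cells sum to 240, so (5,4) = 75.
Column 2 must total 315; the given cells sum to 264, so (1,2) = 51.
Column 4: 68 + 52 + 61 + 75 + ? = 315, so (1,4) = 59.

62 51 70 59 73 / 71 65 54 68 57 / 60 74 63 52 66 / 69 58 72 61 55 / 53 67 56 75 64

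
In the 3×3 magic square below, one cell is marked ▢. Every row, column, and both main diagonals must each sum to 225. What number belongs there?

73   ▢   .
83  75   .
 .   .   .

Row 2 must total 225; the given cells sum to 158, so (2,3) = 67.
Column 1: 73 + 83 + ? = 225, so (3,1) = 69.
Using main diagonal: 73 + 75 + ? → (3,3) = 225 − 148 = 77.
Anti-diagonal needs 225; the known cells sum to 144, so (1,3) = 81.
Row 1 must total 225; the given cells sum to 154, so (1,2) = 71.

71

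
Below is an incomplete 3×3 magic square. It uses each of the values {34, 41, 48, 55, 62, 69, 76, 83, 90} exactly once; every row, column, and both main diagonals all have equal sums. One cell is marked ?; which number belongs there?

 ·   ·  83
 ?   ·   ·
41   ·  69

The 9 entries sum to 558, so each line sums to 558/3 = 186.
Using row 3: 41 + 69 + ? → (3,2) = 186 − 110 = 76.
The remaining cell in column 3 is (2,3) = 186 − 152 = 34.
Using anti-diagonal: 83 + 41 + ? → (2,2) = 186 − 124 = 62.
Row 2: 62 + 34 + ? = 186, so (2,1) = 90.

90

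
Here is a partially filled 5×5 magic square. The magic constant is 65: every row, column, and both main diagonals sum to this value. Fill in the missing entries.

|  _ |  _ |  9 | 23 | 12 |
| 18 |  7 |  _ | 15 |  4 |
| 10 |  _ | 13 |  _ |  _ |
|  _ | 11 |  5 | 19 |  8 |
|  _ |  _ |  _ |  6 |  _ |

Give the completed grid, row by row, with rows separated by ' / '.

1 20 9 23 12 / 18 7 21 15 4 / 10 24 13 2 16 / 22 11 5 19 8 / 14 3 17 6 25

Row 2 must total 65; the given cells sum to 44, so (2,3) = 21.
Using row 4: 11 + 5 + 19 + 8 + ? → (4,1) = 65 − 43 = 22.
Column 3 needs 65; the known cells sum to 48, so (5,3) = 17.
The remaining cell in column 4 is (3,4) = 65 − 63 = 2.
The remaining cell in anti-diagonal is (5,1) = 65 − 51 = 14.
Column 1 must total 65; the given cells sum to 64, so (1,1) = 1.
From main diagonal, 65 − (1 + 7 + 13 + 19) gives (5,5) = 25.
Row 1 must total 65; the given cells sum to 45, so (1,2) = 20.
Row 5 must total 65; the given cells sum to 62, so (5,2) = 3.
The remaining cell in column 2 is (3,2) = 65 − 41 = 24.
Column 5 must total 65; the given cells sum to 49, so (3,5) = 16.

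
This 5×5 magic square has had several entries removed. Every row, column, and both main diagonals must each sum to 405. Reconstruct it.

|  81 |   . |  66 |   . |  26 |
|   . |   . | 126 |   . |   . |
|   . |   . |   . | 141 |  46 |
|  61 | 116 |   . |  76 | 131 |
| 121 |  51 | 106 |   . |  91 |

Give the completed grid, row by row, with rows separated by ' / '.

From row 4, 405 − (61 + 116 + 76 + 131) gives (4,3) = 21.
Using row 5: 121 + 51 + 106 + 91 + ? → (5,4) = 405 − 369 = 36.
Column 3: 66 + 126 + 21 + 106 + ? = 405, so (3,3) = 86.
From column 5, 405 − (26 + 46 + 131 + 91) gives (2,5) = 111.
Main diagonal must total 405; the given cells sum to 334, so (2,2) = 71.
The remaining cell in anti-diagonal is (2,4) = 405 − 349 = 56.
Using row 2: 71 + 126 + 56 + 111 + ? → (2,1) = 405 − 364 = 41.
Column 1 needs 405; the known cells sum to 304, so (3,1) = 101.
Column 4 needs 405; the known cells sum to 309, so (1,4) = 96.
From row 1, 405 − (81 + 66 + 96 + 26) gives (1,2) = 136.
Row 3: 101 + 86 + 141 + 46 + ? = 405, so (3,2) = 31.

81 136 66 96 26 / 41 71 126 56 111 / 101 31 86 141 46 / 61 116 21 76 131 / 121 51 106 36 91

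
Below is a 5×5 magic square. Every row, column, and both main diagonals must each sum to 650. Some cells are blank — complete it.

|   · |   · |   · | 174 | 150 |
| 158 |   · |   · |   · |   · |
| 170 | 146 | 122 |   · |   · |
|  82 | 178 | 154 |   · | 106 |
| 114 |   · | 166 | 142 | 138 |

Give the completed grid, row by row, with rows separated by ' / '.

126 102 98 174 150 / 158 134 110 86 162 / 170 146 122 118 94 / 82 178 154 130 106 / 114 90 166 142 138

The remaining cell in row 4 is (4,4) = 650 − 520 = 130.
The remaining cell in row 5 is (5,2) = 650 − 560 = 90.
From column 1, 650 − (158 + 170 + 82 + 114) gives (1,1) = 126.
From main diagonal, 650 − (126 + 122 + 130 + 138) gives (2,2) = 134.
The remaining cell in anti-diagonal is (2,4) = 650 − 564 = 86.
From column 2, 650 − (134 + 146 + 178 + 90) gives (1,2) = 102.
Using column 4: 174 + 86 + 130 + 142 + ? → (3,4) = 650 − 532 = 118.
The remaining cell in row 1 is (1,3) = 650 − 552 = 98.
Row 3: 170 + 146 + 122 + 118 + ? = 650, so (3,5) = 94.
Column 3: 98 + 122 + 154 + 166 + ? = 650, so (2,3) = 110.
Column 5 needs 650; the known cells sum to 488, so (2,5) = 162.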